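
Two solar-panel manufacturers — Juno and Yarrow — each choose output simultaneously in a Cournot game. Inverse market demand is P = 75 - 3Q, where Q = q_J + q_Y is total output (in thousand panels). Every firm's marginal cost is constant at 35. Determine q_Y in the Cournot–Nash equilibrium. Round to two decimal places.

A representative firm's profit is π_i = q_i(75 - 3Q) - 35q_i.
First-order condition (treating rivals' output as given): 40 - 6q_i - 3q_j = 0.
By symmetry each firm produces the same amount; substituting q_j = q_i yields q_i = 40/9.

4.44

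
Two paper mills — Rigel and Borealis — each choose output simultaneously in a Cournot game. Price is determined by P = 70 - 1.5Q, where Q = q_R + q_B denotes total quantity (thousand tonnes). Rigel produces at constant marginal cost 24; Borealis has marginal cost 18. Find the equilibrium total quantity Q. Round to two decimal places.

21.78

Rigel's profit: π_R = (70 - 1.5Q)q_R - (24q_R). Setting ∂π_R/∂q_R = 0: 46 - 3q_R - (3/2)(q_B) = 0.
Borealis's first-order condition: 52 - 3q_B - (3/2)(q_R) = 0.
Best responses: q_R = (46 - (3/2)q_B)/3, q_B = (52 - (3/2)q_R)/3.
Solving the pair: q_R = 80/9, q_B = 116/9.
Total output Q = 80/9 + 116/9 = 196/9.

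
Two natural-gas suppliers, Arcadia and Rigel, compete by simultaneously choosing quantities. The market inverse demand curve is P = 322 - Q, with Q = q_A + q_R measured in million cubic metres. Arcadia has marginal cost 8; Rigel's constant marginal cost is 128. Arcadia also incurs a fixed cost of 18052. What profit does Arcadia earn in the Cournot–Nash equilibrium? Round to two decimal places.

Arcadia's profit: π_A = (322 - Q)q_A - (8q_A). Setting ∂π_A/∂q_A = 0: 314 - 2q_A - (q_R) = 0.
Rigel's first-order condition: 194 - 2q_R - (q_A) = 0.
Rearranging gives the reaction functions q_A = (314 - q_R)/2 and q_R = (194 - q_A)/2.
Solving the pair: q_A = 434/3, q_R = 74/3.
Price P = 322 - 508/3 = 458/3.
Arcadia's profit: (458/3 - 8)·(434/3) - 18052 = 2876.4444.

2876.44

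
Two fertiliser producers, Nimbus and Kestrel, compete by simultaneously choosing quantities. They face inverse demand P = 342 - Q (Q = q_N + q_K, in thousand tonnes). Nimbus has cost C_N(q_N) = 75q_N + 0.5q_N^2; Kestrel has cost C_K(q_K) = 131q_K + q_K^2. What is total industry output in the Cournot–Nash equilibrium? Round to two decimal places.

111.18

Nimbus's profit: π_N = (342 - Q)q_N - (75q_N + (1/2)q_N²). Setting ∂π_N/∂q_N = 0: 267 - 3q_N - (q_K) = 0.
Kestrel's profit: π_K = (342 - Q)q_K - (131q_K + q_K²). Setting ∂π_K/∂q_K = 0: 211 - 4q_K - (q_N) = 0.
Rearranging gives the reaction functions q_N = (267 - q_K)/3 and q_K = (211 - q_N)/4.
Solving the pair: q_N = 857/11, q_K = 366/11.
Total output Q = 857/11 + 366/11 = 1223/11.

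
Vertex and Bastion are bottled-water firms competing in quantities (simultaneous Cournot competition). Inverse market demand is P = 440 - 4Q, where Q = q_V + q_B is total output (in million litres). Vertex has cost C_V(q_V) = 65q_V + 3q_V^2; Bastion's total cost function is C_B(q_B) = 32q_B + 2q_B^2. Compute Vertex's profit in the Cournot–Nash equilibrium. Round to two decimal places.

2492.12

Vertex's profit: π_V = (440 - 4Q)q_V - (65q_V + 3q_V²). Setting ∂π_V/∂q_V = 0: 375 - 14q_V - 4(q_B) = 0.
Bastion's first-order condition: 408 - 12q_B - 4(q_V) = 0.
Rearranging gives the reaction functions q_V = (375 - 4q_B)/14 and q_B = (408 - 4q_V)/12.
Solving the pair: q_V = 717/38, q_B = 1053/38.
Price P = 440 - 4·(885/19) = 253.6842.
Vertex's profit: 253.6842·(717/38) - 65·(717/38) - 3(717/38)² = 2492.1212.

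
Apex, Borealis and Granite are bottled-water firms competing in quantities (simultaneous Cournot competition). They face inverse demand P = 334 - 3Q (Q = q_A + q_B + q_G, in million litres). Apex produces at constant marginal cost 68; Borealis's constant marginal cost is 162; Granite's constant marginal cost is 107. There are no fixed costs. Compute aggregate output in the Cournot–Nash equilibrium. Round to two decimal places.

Apex's profit: π_A = (334 - 3Q)q_A - (68q_A). Setting ∂π_A/∂q_A = 0: 266 - 6q_A - 3(q_B + q_G) = 0.
Borealis's profit: π_B = (334 - 3Q)q_B - (162q_B). Setting ∂π_B/∂q_B = 0: 172 - 6q_B - 3(q_A + q_G) = 0.
Granite's profit: π_G = (334 - 3Q)q_G - (107q_G). Setting ∂π_G/∂q_G = 0: 227 - 6q_G - 3(q_A + q_B) = 0.
Adding the 3 conditions: 665 − 6Q − 6Q = 0, i.e. Q = 665/12.
Back-substituting: q_A = (266 − 665/4)/3 = 133/4, q_B = (172 − 665/4)/3 = 23/12, q_G = (227 − 665/4)/3 = 81/4.
Total output Q = 133/4 + 23/12 + 81/4 = 665/12.

55.42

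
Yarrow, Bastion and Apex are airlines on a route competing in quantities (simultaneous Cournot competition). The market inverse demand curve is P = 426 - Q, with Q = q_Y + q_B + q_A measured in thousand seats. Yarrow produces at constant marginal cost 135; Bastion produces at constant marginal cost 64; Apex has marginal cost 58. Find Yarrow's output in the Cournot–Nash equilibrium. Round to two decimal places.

35.75

Yarrow's profit: π_Y = (426 - Q)q_Y - (135q_Y). Setting ∂π_Y/∂q_Y = 0: 291 - 2q_Y - (q_B + q_A) = 0.
Bastion's profit: π_B = (426 - Q)q_B - (64q_B). Setting ∂π_B/∂q_B = 0: 362 - 2q_B - (q_Y + q_A) = 0.
Apex's profit: π_A = (426 - Q)q_A - (58q_A). Setting ∂π_A/∂q_A = 0: 368 - 2q_A - (q_Y + q_B) = 0.
Summing all 3 equations gives 1021 − 4Q = 0, hence Q = 1021/4.
Back-substituting: q_Y = (291 − 1021/4) = 143/4, q_B = (362 − 1021/4) = 427/4, q_A = (368 − 1021/4) = 451/4.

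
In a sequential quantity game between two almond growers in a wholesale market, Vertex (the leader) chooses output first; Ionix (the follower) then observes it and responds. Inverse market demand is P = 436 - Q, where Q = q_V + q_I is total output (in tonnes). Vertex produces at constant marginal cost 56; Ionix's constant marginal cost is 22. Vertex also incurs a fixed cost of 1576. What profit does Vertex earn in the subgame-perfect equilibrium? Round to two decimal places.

The follower Ionix best-responds to any q_V: π_I = (436 - Q)q_I - 22q_I.
Setting the follower's marginal profit to zero, 414 - q_V - 2q_I = 0, i.e. q_I = (414 - q_V)/2.
Vertex substitutes q_I(q_V) into its own profit: π_V = q_V(436 - q_V - (414 - q_V)/2) - 56q_V = (229 - (1/2)q_V)q_V - 56q_V.
The leader's first-order condition 173 - q_V = 0 yields q_V = 173.
Then q_I = (414 - 173)/2 = 241/2.
Price P = 436 - 587/2 = 285/2.
Vertex's profit: (285/2 - 56)·173 - 1576 = 13388.5000.

13388.50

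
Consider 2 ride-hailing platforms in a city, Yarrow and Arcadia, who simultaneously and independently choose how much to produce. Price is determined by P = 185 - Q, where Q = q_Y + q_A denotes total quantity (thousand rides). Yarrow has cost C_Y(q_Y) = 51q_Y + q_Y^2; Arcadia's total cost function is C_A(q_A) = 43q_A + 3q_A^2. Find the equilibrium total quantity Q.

Yarrow's profit: π_Y = (185 - Q)q_Y - (51q_Y + q_Y²). Setting ∂π_Y/∂q_Y = 0: 134 - 4q_Y - (q_A) = 0.
Arcadia's profit: π_A = (185 - Q)q_A - (43q_A + 3q_A²). Setting ∂π_A/∂q_A = 0: 142 - 8q_A - (q_Y) = 0.
Best responses: q_Y = (134 - q_A)/4, q_A = (142 - q_Y)/8.
Substituting one into the other gives q_Y = 30 and q_A = 14.
Total output Q = 30 + 14 = 44.

44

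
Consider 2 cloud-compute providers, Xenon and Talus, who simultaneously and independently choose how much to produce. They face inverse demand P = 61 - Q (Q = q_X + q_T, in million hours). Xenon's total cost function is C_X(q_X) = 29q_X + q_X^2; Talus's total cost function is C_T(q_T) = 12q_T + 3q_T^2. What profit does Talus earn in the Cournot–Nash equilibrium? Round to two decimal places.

Xenon's profit: π_X = (61 - Q)q_X - (29q_X + q_X²). Setting ∂π_X/∂q_X = 0: 32 - 4q_X - (q_T) = 0.
Talus's first-order condition: 49 - 8q_T - (q_X) = 0.
So q_X = (32 - q_T)/4 and q_T = (49 - q_X)/8.
Solving the pair: q_X = 207/31, q_T = 164/31.
Price P = 61 - 371/31 = 1520/31.
Talus's profit: (1520/31)·(164/31) - 12·(164/31) - 3(164/31)² = 111.9501.

111.95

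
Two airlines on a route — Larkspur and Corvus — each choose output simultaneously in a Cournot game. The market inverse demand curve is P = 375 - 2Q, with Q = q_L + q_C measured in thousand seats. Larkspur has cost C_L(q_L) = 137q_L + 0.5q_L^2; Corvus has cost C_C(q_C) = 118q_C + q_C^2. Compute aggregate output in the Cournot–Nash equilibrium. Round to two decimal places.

Larkspur's profit: π_L = (375 - 2Q)q_L - (137q_L + (1/2)q_L²). Setting ∂π_L/∂q_L = 0: 238 - 5q_L - 2(q_C) = 0.
Corvus's profit: π_C = (375 - 2Q)q_C - (118q_C + q_C²). Setting ∂π_C/∂q_C = 0: 257 - 6q_C - 2(q_L) = 0.
So q_L = (238 - 2q_C)/5 and q_C = (257 - 2q_L)/6.
Solving the pair: q_L = 457/13, q_C = 809/26.
Total output Q = 457/13 + 809/26 = 1723/26.

66.27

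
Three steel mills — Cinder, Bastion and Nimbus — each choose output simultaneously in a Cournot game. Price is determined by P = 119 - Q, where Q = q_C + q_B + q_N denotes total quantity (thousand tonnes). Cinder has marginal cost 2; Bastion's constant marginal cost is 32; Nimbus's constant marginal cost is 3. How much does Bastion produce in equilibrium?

7

Cinder's profit: π_C = (119 - Q)q_C - (2q_C). Setting ∂π_C/∂q_C = 0: 117 - 2q_C - (q_B + q_N) = 0.
Bastion's first-order condition: 87 - 2q_B - (q_C + q_N) = 0.
Nimbus's first-order condition: 116 - 2q_N - (q_C + q_B) = 0.
Summing all 3 equations gives 320 − 4Q = 0, hence Q = 80.
Back-substituting: q_C = (117 − 80) = 37, q_B = (87 − 80) = 7, q_N = (116 − 80) = 36.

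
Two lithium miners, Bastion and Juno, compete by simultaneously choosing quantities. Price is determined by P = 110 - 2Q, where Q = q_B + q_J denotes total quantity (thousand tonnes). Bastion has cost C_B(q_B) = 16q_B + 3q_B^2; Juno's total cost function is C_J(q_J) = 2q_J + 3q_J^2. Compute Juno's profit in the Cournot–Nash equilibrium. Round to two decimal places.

Bastion's profit: π_B = (110 - 2Q)q_B - (16q_B + 3q_B²). Setting ∂π_B/∂q_B = 0: 94 - 10q_B - 2(q_J) = 0.
Juno's profit: π_J = (110 - 2Q)q_J - (2q_J + 3q_J²). Setting ∂π_J/∂q_J = 0: 108 - 10q_J - 2(q_B) = 0.
Best responses: q_B = (94 - 2q_J)/10, q_J = (108 - 2q_B)/10.
Solving the pair: q_B = 181/24, q_J = 223/24.
Price P = 110 - 2·(101/6) = 229/3.
Juno's profit: (229/3)·(223/24) - 2·(223/24) - 3(223/24)² = 431.6753.

431.68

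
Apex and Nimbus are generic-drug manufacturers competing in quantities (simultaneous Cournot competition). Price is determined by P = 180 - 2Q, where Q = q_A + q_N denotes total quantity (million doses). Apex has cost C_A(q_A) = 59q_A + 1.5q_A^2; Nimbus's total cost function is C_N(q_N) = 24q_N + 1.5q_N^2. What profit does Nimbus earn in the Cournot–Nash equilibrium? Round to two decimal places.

Apex's profit: π_A = (180 - 2Q)q_A - (59q_A + (3/2)q_A²). Setting ∂π_A/∂q_A = 0: 121 - 7q_A - 2(q_N) = 0.
Nimbus's first-order condition: 156 - 7q_N - 2(q_A) = 0.
Best responses: q_A = (121 - 2q_N)/7, q_N = (156 - 2q_A)/7.
Substituting one into the other gives q_A = 107/9 and q_N = 170/9.
Price P = 180 - 2·(277/9) = 1066/9.
Nimbus's profit: (1066/9)·(170/9) - 24·(170/9) - (3/2)(170/9)² = 1248.7654.

1248.77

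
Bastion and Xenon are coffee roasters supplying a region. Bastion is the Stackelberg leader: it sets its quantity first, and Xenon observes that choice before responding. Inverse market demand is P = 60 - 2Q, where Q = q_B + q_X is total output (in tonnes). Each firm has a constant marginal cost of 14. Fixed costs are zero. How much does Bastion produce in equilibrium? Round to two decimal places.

11.50

Solve by backward induction. Given q_B, the follower Xenon maximises π_X = (60 - 2q_B - 2q_X)q_X - 14q_X.
Follower FOC: 46 - 2q_B - 4q_X = 0, so q_X(q_B) = (46 - 2q_B)/4.
Bastion substitutes q_X(q_B) into its own profit: π_B = q_B(60 - 2q_B - (46 - 2q_B)/2) - 14q_B = (37 - q_B)q_B - 14q_B.
The leader's first-order condition 23 - 2q_B = 0 yields q_B = 23/2.
Then q_X = (46 - 2·(23/2))/4 = 23/4.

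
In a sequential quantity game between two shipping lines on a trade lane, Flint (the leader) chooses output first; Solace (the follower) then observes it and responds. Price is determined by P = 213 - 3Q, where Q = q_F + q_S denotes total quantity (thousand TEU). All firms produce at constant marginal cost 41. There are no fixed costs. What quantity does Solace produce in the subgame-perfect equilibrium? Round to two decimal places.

Solve by backward induction. Given q_F, the follower Solace maximises π_S = (213 - 3q_F - 3q_S)q_S - 41q_S.
Follower FOC: 172 - 3q_F - 6q_S = 0, so q_S(q_F) = (172 - 3q_F)/6.
The leader anticipates this reaction. Substituting into P = 213 - 3Q gives P = 127 - (3/2)q_F, so π_F = (127 - (3/2)q_F)q_F - 41q_F.
The leader's first-order condition 86 - 3q_F = 0 yields q_F = 86/3.
Then q_S = (172 - 3·(86/3))/6 = 43/3.

14.33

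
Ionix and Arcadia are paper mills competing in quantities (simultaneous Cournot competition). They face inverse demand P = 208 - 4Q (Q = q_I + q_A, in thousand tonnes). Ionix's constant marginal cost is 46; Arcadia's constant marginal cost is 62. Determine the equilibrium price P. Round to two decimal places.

Ionix's profit: π_I = (208 - 4Q)q_I - (46q_I). Setting ∂π_I/∂q_I = 0: 162 - 8q_I - 4(q_A) = 0.
Arcadia's profit: π_A = (208 - 4Q)q_A - (62q_A). Setting ∂π_A/∂q_A = 0: 146 - 8q_A - 4(q_I) = 0.
So q_I = (162 - 4q_A)/8 and q_A = (146 - 4q_I)/8.
Solving the pair: q_I = 89/6, q_A = 65/6.
Total output Q = 77/3, so price P = 208 - 4·(77/3) = 316/3.

105.33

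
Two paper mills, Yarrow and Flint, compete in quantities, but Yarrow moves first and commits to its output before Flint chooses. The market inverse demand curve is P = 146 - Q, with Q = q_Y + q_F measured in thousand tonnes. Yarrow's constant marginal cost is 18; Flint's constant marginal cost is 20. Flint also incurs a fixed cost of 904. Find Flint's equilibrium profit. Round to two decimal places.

26.25

The follower Flint best-responds to any q_Y: π_F = (146 - Q)q_F - 20q_F.
Follower FOC: 126 - q_Y - 2q_F = 0, so q_F(q_Y) = (126 - q_Y)/2.
Yarrow substitutes q_F(q_Y) into its own profit: π_Y = q_Y(146 - q_Y - (126 - q_Y)/2) - 18q_Y = (83 - (1/2)q_Y)q_Y - 18q_Y.
The leader's first-order condition 65 - q_Y = 0 yields q_Y = 65.
Then q_F = (126 - 65)/2 = 61/2.
Price P = 146 - 191/2 = 101/2.
Flint's profit: (101/2 - 20)·(61/2) - 904 = 105/4.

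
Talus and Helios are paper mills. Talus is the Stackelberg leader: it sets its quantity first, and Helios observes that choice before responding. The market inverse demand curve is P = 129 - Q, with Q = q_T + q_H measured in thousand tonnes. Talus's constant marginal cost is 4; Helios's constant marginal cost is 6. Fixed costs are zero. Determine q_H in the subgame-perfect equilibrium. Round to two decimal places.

29.75

The follower Helios best-responds to any q_T: π_H = (129 - Q)q_H - 6q_H.
∂π_H/∂q_H = 123 - q_T - 2q_H = 0 gives the reaction function q_H = (123 - q_T)/2.
The leader anticipates this reaction. Substituting into P = 129 - Q gives P = 135/2 - (1/2)q_T, so π_T = (135/2 - (1/2)q_T)q_T - 4q_T.
Maximising: ∂π_T/∂q_T = 127/2 - q_T = 0, giving q_T = 127/2.
Then q_H = (123 - 127/2)/2 = 119/4.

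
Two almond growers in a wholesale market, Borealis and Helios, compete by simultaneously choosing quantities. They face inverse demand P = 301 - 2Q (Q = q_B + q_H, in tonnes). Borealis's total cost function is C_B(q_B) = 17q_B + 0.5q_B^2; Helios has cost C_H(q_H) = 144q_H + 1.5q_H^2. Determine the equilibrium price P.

179

Borealis's profit: π_B = (301 - 2Q)q_B - (17q_B + (1/2)q_B²). Setting ∂π_B/∂q_B = 0: 284 - 5q_B - 2(q_H) = 0.
Helios's first-order condition: 157 - 7q_H - 2(q_B) = 0.
Best responses: q_B = (284 - 2q_H)/5, q_H = (157 - 2q_B)/7.
Substituting one into the other gives q_B = 54 and q_H = 7.
Total output Q = 61, so price P = 301 - 2·61 = 179.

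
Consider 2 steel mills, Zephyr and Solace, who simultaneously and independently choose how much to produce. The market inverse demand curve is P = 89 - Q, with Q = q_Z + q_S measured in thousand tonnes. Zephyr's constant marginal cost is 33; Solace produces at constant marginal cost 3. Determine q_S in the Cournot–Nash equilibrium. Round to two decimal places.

Zephyr's profit: π_Z = (89 - Q)q_Z - (33q_Z). Setting ∂π_Z/∂q_Z = 0: 56 - 2q_Z - (q_S) = 0.
Solace's first-order condition: 86 - 2q_S - (q_Z) = 0.
So q_Z = (56 - q_S)/2 and q_S = (86 - q_Z)/2.
Solving the pair: q_Z = 26/3, q_S = 116/3.

38.67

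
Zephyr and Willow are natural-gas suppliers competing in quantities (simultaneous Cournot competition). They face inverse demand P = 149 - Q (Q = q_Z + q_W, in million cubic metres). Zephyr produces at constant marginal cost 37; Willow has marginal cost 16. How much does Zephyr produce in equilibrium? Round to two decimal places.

30.33

Zephyr's profit: π_Z = (149 - Q)q_Z - (37q_Z). Setting ∂π_Z/∂q_Z = 0: 112 - 2q_Z - (q_W) = 0.
Willow's profit: π_W = (149 - Q)q_W - (16q_W). Setting ∂π_W/∂q_W = 0: 133 - 2q_W - (q_Z) = 0.
So q_Z = (112 - q_W)/2 and q_W = (133 - q_Z)/2.
Substituting one into the other gives q_Z = 91/3 and q_W = 154/3.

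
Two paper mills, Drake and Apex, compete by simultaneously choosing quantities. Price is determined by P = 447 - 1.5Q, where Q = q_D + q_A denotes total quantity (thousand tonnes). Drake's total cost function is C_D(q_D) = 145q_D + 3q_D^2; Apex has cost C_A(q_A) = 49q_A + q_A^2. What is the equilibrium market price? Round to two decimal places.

Drake's profit: π_D = (447 - 1.5Q)q_D - (145q_D + 3q_D²). Setting ∂π_D/∂q_D = 0: 302 - 9q_D - (3/2)(q_A) = 0.
Apex's profit: π_A = (447 - 1.5Q)q_A - (49q_A + q_A²). Setting ∂π_A/∂q_A = 0: 398 - 5q_A - (3/2)(q_D) = 0.
So q_D = (302 - (3/2)q_A)/9 and q_A = (398 - (3/2)q_D)/5.
Substituting one into the other gives q_D = 21.3567 and q_A = 73.1930.
Total output Q = 94.5497, so price P = 447 - (3/2)·94.5497 = 305.1754.

305.18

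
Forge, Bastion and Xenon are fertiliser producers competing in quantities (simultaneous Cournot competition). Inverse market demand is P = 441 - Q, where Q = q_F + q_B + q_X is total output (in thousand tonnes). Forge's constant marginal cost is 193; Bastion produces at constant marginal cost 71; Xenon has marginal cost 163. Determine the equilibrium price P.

Forge's profit: π_F = (441 - Q)q_F - (193q_F). Setting ∂π_F/∂q_F = 0: 248 - 2q_F - (q_B + q_X) = 0.
Bastion's first-order condition: 370 - 2q_B - (q_F + q_X) = 0.
Xenon's first-order condition: 278 - 2q_X - (q_F + q_B) = 0.
Adding the 3 first-order conditions: 896 − 4Q = 0, so Q = 224.
Back-substituting: q_F = (248 − 224) = 24, q_B = (370 − 224) = 146, q_X = (278 − 224) = 54.
Total output Q = 224, so price P = 441 - 224 = 217.

217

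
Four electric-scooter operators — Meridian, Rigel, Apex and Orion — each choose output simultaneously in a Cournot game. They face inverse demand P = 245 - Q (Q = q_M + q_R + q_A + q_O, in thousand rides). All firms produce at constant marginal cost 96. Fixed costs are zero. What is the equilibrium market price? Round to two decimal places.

125.80

A representative firm's profit is π_i = q_i(245 - Q) - 96q_i.
First-order condition (treating rivals' output as given): 149 - 2q_i - Σ_{j≠i} q_j = 0.
By symmetry each firm produces the same amount; substituting Σ_{j≠i} q_j = 3q_i yields q_i = 149/5.
Total output Q = 596/5, so price P = 245 - 596/5 = 629/5.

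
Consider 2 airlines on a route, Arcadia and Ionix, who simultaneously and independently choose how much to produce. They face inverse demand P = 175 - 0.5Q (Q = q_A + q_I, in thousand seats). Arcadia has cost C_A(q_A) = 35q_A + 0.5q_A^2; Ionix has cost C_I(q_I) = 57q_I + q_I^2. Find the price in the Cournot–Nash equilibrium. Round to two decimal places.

Arcadia's profit: π_A = (175 - 0.5Q)q_A - (35q_A + (1/2)q_A²). Setting ∂π_A/∂q_A = 0: 140 - 2q_A - (1/2)(q_I) = 0.
Ionix's first-order condition: 118 - 3q_I - (1/2)(q_A) = 0.
Rearranging gives the reaction functions q_A = (140 - (1/2)q_I)/2 and q_I = (118 - (1/2)q_A)/3.
Substituting one into the other gives q_A = 1444/23 and q_I = 664/23.
Total output Q = 91.6522, so price P = 175 - (1/2)·91.6522 = 129.1739.

129.17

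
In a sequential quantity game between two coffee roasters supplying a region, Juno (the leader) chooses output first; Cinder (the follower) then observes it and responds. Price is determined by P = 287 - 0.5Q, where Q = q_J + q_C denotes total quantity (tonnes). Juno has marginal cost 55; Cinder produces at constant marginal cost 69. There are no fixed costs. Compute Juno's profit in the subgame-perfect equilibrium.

The follower Cinder best-responds to any q_J: π_C = (287 - 0.5Q)q_C - 69q_C.
Setting the follower's marginal profit to zero, 218 - (1/2)q_J - q_C = 0, i.e. q_C = (218 - (1/2)q_J).
The leader anticipates this reaction. Substituting into P = 287 - 0.5Q gives P = 178 - (1/4)q_J, so π_J = (178 - (1/4)q_J)q_J - 55q_J.
Maximising: ∂π_J/∂q_J = 123 - (1/2)q_J = 0, giving q_J = 246.
Then q_C = (218 - (1/2)·246) = 95.
Price P = 287 - (1/2)·341 = 233/2.
Juno's profit: (233/2 - 55)·246 = 15129.

15129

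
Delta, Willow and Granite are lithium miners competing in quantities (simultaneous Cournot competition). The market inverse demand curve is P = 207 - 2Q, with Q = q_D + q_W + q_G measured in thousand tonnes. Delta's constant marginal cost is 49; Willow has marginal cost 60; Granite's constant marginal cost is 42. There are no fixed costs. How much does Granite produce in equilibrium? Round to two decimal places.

23.75

Delta's profit: π_D = (207 - 2Q)q_D - (49q_D). Setting ∂π_D/∂q_D = 0: 158 - 4q_D - 2(q_W + q_G) = 0.
Willow's profit: π_W = (207 - 2Q)q_W - (60q_W). Setting ∂π_W/∂q_W = 0: 147 - 4q_W - 2(q_D + q_G) = 0.
Granite's profit: π_G = (207 - 2Q)q_G - (42q_G). Setting ∂π_G/∂q_G = 0: 165 - 4q_G - 2(q_D + q_W) = 0.
Adding the 3 conditions: 470 − 4Q − 4Q = 0, i.e. Q = 235/4.
Back-substituting: q_D = (158 − 235/2)/2 = 81/4, q_W = (147 − 235/2)/2 = 59/4, q_G = (165 − 235/2)/2 = 95/4.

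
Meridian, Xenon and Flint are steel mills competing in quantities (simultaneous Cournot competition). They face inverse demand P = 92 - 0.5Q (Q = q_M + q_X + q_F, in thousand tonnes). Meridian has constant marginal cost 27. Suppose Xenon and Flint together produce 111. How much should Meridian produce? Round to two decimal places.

9.50

With rivals' combined output fixed at 111, Meridian's profit is π_M = (92 - (1/2)·111 - (1/2)q_M)q_M - (27q_M) = (73/2 - (1/2)q_M)q_M - (27q_M).
∂π_M/∂q_M = 19/2 - q_M = 0, so q_M = 19/2.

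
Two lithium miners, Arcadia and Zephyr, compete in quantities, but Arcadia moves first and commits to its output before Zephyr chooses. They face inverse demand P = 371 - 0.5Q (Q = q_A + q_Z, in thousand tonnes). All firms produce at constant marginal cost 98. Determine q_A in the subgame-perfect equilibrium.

Solve by backward induction. Given q_A, the follower Zephyr maximises π_Z = (371 - (1/2)q_A - (1/2)q_Z)q_Z - 98q_Z.
∂π_Z/∂q_Z = 273 - (1/2)q_A - q_Z = 0 gives the reaction function q_Z = (273 - (1/2)q_A).
The leader anticipates this reaction. Substituting into P = 371 - 0.5Q gives P = 469/2 - (1/4)q_A, so π_A = (469/2 - (1/4)q_A)q_A - 98q_A.
The leader's first-order condition 273/2 - (1/2)q_A = 0 yields q_A = 273.
Then q_Z = (273 - (1/2)·273) = 273/2.

273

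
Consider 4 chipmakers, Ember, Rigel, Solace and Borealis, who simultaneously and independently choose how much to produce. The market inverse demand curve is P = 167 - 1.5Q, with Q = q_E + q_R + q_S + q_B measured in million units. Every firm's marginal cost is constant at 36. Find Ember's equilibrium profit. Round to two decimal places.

Each firm earns π_i = (167 - 1.5Q)q_i - 36q_i.
Setting ∂π_i/∂q_i = 0 with rivals' quantities fixed: 131 - 3q_i - (3/2)·Σ_{j≠i} q_j = 0.
By symmetry each firm produces the same amount; substituting Σ_{j≠i} q_j = 3q_i yields q_i = 131/(15/2) = 262/15.
Price P = 167 - (3/2)·(1048/15) = 311/5.
Ember's profit: (311/5 - 36)·(262/15) = 457.6267.

457.63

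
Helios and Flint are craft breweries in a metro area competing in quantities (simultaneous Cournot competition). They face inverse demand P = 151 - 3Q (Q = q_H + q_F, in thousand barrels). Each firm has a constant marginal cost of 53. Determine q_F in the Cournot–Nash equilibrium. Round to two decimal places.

10.89

Each firm earns π_i = (151 - 3Q)q_i - 53q_i.
First-order condition (treating rivals' output as given): 98 - 6q_i - 3q_j = 0.
By symmetry each firm produces the same amount; substituting q_j = q_i yields q_i = 98/9.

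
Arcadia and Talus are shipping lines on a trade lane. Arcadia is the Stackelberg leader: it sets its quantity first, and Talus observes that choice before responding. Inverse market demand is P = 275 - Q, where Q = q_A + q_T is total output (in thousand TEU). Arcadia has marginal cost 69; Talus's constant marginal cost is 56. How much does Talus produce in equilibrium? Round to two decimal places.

61.25

Solve by backward induction. Given q_A, the follower Talus maximises π_T = (275 - q_A - q_T)q_T - 56q_T.
∂π_T/∂q_T = 219 - q_A - 2q_T = 0 gives the reaction function q_T = (219 - q_A)/2.
Arcadia substitutes q_T(q_A) into its own profit: π_A = q_A(275 - q_A - (219 - q_A)/2) - 69q_A = (331/2 - (1/2)q_A)q_A - 69q_A.
Maximising: ∂π_A/∂q_A = 193/2 - q_A = 0, giving q_A = 193/2.
Then q_T = (219 - 193/2)/2 = 245/4.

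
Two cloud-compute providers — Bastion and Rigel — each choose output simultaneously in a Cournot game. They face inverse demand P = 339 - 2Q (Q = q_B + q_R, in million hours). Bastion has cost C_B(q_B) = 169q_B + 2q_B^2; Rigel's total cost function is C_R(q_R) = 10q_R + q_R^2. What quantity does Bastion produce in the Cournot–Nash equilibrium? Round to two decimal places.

8.23

Bastion's profit: π_B = (339 - 2Q)q_B - (169q_B + 2q_B²). Setting ∂π_B/∂q_B = 0: 170 - 8q_B - 2(q_R) = 0.
Rigel's profit: π_R = (339 - 2Q)q_R - (10q_R + q_R²). Setting ∂π_R/∂q_R = 0: 329 - 6q_R - 2(q_B) = 0.
So q_B = (170 - 2q_R)/8 and q_R = (329 - 2q_B)/6.
Substituting one into the other gives q_B = 181/22 and q_R = 573/11.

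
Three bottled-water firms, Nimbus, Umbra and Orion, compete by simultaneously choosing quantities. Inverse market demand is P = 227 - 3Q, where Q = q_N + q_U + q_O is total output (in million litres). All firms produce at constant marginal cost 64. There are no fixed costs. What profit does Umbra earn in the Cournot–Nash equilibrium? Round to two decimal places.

Each firm earns π_i = (227 - 3Q)q_i - 64q_i.
Setting ∂π_i/∂q_i = 0 with rivals' quantities fixed: 163 - 6q_i - 3·Σ_{j≠i} q_j = 0.
By symmetry each firm produces the same amount; substituting Σ_{j≠i} q_j = 2q_i yields q_i = 163/12.
Price P = 227 - 3·(163/4) = 419/4.
Umbra's profit: (419/4 - 64)·(163/12) = 553.5208.

553.52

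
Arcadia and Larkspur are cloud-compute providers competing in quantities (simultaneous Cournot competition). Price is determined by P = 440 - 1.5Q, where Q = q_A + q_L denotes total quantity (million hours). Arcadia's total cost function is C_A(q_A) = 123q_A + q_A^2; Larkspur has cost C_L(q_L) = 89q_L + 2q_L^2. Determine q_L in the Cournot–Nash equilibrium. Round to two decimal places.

Arcadia's profit: π_A = (440 - 1.5Q)q_A - (123q_A + q_A²). Setting ∂π_A/∂q_A = 0: 317 - 5q_A - (3/2)(q_L) = 0.
Larkspur's first-order condition: 351 - 7q_L - (3/2)(q_A) = 0.
Best responses: q_A = (317 - (3/2)q_L)/5, q_L = (351 - (3/2)q_A)/7.
Solving the pair: q_A = 51.6794, q_L = 39.0687.

39.07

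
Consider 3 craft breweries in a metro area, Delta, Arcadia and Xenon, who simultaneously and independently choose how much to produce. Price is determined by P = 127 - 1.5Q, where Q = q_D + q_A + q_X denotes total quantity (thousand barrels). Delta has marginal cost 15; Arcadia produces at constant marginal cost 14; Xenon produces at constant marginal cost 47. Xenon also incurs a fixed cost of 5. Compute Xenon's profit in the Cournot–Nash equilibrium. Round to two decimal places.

Delta's profit: π_D = (127 - 1.5Q)q_D - (15q_D). Setting ∂π_D/∂q_D = 0: 112 - 3q_D - (3/2)(q_A + q_X) = 0.
Arcadia's profit: π_A = (127 - 1.5Q)q_A - (14q_A). Setting ∂π_A/∂q_A = 0: 113 - 3q_A - (3/2)(q_D + q_X) = 0.
Xenon's first-order condition: 80 - 3q_X - (3/2)(q_D + q_A) = 0.
Adding the 3 conditions: 305 − 3Q − 3Q = 0, i.e. Q = 305/6.
Back-substituting: q_D = (112 − 305/4)/(3/2) = 143/6, q_A = (113 − 305/4)/(3/2) = 49/2, q_X = (80 − 305/4)/(3/2) = 5/2.
Price P = 127 - (3/2)·(305/6) = 203/4.
Xenon's profit: (203/4 - 47)·(5/2) - 5 = 35/8.

4.38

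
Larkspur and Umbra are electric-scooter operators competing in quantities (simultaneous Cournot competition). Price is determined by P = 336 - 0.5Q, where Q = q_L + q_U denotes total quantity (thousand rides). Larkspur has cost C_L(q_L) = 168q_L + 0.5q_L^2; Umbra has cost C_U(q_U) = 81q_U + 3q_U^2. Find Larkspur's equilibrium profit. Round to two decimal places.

Larkspur's profit: π_L = (336 - 0.5Q)q_L - (168q_L + (1/2)q_L²). Setting ∂π_L/∂q_L = 0: 168 - 2q_L - (1/2)(q_U) = 0.
Umbra's profit: π_U = (336 - 0.5Q)q_U - (81q_U + 3q_U²). Setting ∂π_U/∂q_U = 0: 255 - 7q_U - (1/2)(q_L) = 0.
Rearranging gives the reaction functions q_L = (168 - (1/2)q_U)/2 and q_U = (255 - (1/2)q_L)/7.
Substituting one into the other gives q_L = 76.2545 and q_U = 1704/55.
Price P = 336 - (1/2)·107.2364 = 282.3818.
Larkspur's profit: 282.3818·76.2545 - 168·76.2545 - (1/2)·76.2545² = 5814.7557.

5814.76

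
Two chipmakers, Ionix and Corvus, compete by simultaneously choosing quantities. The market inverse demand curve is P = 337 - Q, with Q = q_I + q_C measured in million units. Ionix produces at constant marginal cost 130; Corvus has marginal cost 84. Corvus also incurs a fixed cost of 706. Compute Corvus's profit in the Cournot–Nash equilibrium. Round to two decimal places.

Ionix's profit: π_I = (337 - Q)q_I - (130q_I). Setting ∂π_I/∂q_I = 0: 207 - 2q_I - (q_C) = 0.
Corvus's profit: π_C = (337 - Q)q_C - (84q_C). Setting ∂π_C/∂q_C = 0: 253 - 2q_C - (q_I) = 0.
Best responses: q_I = (207 - q_C)/2, q_C = (253 - q_I)/2.
Solving the pair: q_I = 161/3, q_C = 299/3.
Price P = 337 - 460/3 = 551/3.
Corvus's profit: (551/3 - 84)·(299/3) - 706 = 9227.4444.

9227.44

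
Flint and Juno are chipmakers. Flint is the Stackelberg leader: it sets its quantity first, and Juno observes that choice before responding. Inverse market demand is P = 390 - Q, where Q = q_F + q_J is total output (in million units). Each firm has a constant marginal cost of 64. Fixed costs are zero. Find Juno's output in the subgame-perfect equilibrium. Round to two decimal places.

81.50

Solve by backward induction. Given q_F, the follower Juno maximises π_J = (390 - q_F - q_J)q_J - 64q_J.
Follower FOC: 326 - q_F - 2q_J = 0, so q_J(q_F) = (326 - q_F)/2.
The leader anticipates this reaction. Substituting into P = 390 - Q gives P = 227 - (1/2)q_F, so π_F = (227 - (1/2)q_F)q_F - 64q_F.
Maximising: ∂π_F/∂q_F = 163 - q_F = 0, giving q_F = 163.
Then q_J = (326 - 163)/2 = 163/2.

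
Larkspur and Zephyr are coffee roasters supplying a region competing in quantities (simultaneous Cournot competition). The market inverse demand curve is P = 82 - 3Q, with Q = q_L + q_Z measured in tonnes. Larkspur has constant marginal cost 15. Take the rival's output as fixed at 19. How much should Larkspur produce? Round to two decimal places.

1.67

With the rival's output fixed at 19, Larkspur's profit is π_L = (82 - 3·19 - 3q_L)q_L - (15q_L) = (25 - 3q_L)q_L - (15q_L).
∂π_L/∂q_L = 10 - 6q_L = 0, so q_L = 5/3.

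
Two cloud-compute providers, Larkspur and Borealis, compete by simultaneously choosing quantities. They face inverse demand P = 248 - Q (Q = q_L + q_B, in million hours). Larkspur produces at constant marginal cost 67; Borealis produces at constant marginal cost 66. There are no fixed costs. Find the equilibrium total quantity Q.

121

Larkspur's profit: π_L = (248 - Q)q_L - (67q_L). Setting ∂π_L/∂q_L = 0: 181 - 2q_L - (q_B) = 0.
Borealis's first-order condition: 182 - 2q_B - (q_L) = 0.
So q_L = (181 - q_B)/2 and q_B = (182 - q_L)/2.
Solving the pair: q_L = 60, q_B = 61.
Total output Q = 60 + 61 = 121.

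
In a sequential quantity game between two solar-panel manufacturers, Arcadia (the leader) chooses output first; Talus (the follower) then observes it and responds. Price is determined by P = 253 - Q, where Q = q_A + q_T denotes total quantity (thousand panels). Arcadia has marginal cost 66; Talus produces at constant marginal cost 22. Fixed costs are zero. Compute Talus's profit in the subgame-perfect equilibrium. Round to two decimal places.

The follower Talus best-responds to any q_A: π_T = (253 - Q)q_T - 22q_T.
∂π_T/∂q_T = 231 - q_A - 2q_T = 0 gives the reaction function q_T = (231 - q_A)/2.
Arcadia substitutes q_T(q_A) into its own profit: π_A = q_A(253 - q_A - (231 - q_A)/2) - 66q_A = (275/2 - (1/2)q_A)q_A - 66q_A.
Maximising: ∂π_A/∂q_A = 143/2 - q_A = 0, giving q_A = 143/2.
Then q_T = (231 - 143/2)/2 = 319/4.
Price P = 253 - 605/4 = 407/4.
Talus's profit: (407/4 - 22)·(319/4) = 6360.0625.

6360.06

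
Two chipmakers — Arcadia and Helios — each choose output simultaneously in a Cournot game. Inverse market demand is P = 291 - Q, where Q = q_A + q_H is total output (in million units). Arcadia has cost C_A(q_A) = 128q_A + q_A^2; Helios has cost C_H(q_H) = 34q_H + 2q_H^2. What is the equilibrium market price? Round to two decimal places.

Arcadia's profit: π_A = (291 - Q)q_A - (128q_A + q_A²). Setting ∂π_A/∂q_A = 0: 163 - 4q_A - (q_H) = 0.
Helios's profit: π_H = (291 - Q)q_H - (34q_H + 2q_H²). Setting ∂π_H/∂q_H = 0: 257 - 6q_H - (q_A) = 0.
Rearranging gives the reaction functions q_A = (163 - q_H)/4 and q_H = (257 - q_A)/6.
Substituting one into the other gives q_A = 721/23 and q_H = 865/23.
Total output Q = 1586/23, so price P = 291 - 1586/23 = 222.0435.

222.04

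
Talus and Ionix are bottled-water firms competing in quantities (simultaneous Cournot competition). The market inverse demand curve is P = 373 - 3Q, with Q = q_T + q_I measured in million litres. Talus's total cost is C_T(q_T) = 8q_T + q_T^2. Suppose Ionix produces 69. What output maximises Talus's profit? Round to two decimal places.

19.75

With the rival's output fixed at 69, Talus's profit is π_T = (373 - 3·69 - 3q_T)q_T - (8q_T + q_T²) = (166 - 3q_T)q_T - (8q_T + q_T²).
∂π_T/∂q_T = 158 - 8q_T = 0, so q_T = 79/4.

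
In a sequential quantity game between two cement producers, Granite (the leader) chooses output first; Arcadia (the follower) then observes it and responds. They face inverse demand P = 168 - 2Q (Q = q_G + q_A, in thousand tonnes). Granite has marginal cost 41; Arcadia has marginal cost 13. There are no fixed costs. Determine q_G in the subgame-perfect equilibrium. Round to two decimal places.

Solve by backward induction. Given q_G, the follower Arcadia maximises π_A = (168 - 2q_G - 2q_A)q_A - 13q_A.
Follower FOC: 155 - 2q_G - 4q_A = 0, so q_A(q_G) = (155 - 2q_G)/4.
The leader anticipates this reaction. Substituting into P = 168 - 2Q gives P = 181/2 - q_G, so π_G = (181/2 - q_G)q_G - 41q_G.
The leader's first-order condition 99/2 - 2q_G = 0 yields q_G = 99/4.
Then q_A = (155 - 2·(99/4))/4 = 211/8.

24.75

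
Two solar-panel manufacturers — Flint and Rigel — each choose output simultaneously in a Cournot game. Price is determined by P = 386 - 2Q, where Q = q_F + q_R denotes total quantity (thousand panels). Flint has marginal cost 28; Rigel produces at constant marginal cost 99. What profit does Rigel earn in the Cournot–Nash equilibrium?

2592

Flint's profit: π_F = (386 - 2Q)q_F - (28q_F). Setting ∂π_F/∂q_F = 0: 358 - 4q_F - 2(q_R) = 0.
Rigel's first-order condition: 287 - 4q_R - 2(q_F) = 0.
Rearranging gives the reaction functions q_F = (358 - 2q_R)/4 and q_R = (287 - 2q_F)/4.
Substituting one into the other gives q_F = 143/2 and q_R = 36.
Price P = 386 - 2·(215/2) = 171.
Rigel's profit: (171 - 99)·36 = 2592.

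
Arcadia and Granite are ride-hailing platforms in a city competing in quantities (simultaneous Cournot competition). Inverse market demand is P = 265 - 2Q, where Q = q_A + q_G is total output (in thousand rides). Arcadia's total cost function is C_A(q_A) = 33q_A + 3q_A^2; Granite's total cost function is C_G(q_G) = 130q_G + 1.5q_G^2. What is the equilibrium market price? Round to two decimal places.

Arcadia's profit: π_A = (265 - 2Q)q_A - (33q_A + 3q_A²). Setting ∂π_A/∂q_A = 0: 232 - 10q_A - 2(q_G) = 0.
Granite's first-order condition: 135 - 7q_G - 2(q_A) = 0.
Rearranging gives the reaction functions q_A = (232 - 2q_G)/10 and q_G = (135 - 2q_A)/7.
Substituting one into the other gives q_A = 677/33 and q_G = 443/33.
Total output Q = 1120/33, so price P = 265 - 2·(1120/33) = 197.1212.

197.12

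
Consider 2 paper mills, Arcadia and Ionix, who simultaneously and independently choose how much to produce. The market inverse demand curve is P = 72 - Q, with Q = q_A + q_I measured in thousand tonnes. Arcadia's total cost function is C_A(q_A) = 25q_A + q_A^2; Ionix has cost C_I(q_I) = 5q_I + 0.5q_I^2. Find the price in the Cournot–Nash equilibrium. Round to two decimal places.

Arcadia's profit: π_A = (72 - Q)q_A - (25q_A + q_A²). Setting ∂π_A/∂q_A = 0: 47 - 4q_A - (q_I) = 0.
Ionix's first-order condition: 67 - 3q_I - (q_A) = 0.
Rearranging gives the reaction functions q_A = (47 - q_I)/4 and q_I = (67 - q_A)/3.
Substituting one into the other gives q_A = 74/11 and q_I = 221/11.
Total output Q = 295/11, so price P = 72 - 295/11 = 497/11.

45.18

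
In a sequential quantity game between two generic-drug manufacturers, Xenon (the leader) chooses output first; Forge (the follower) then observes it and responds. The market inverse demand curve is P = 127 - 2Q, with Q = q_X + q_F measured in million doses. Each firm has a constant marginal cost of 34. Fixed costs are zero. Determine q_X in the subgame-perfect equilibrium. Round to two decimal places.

23.25

The follower Forge best-responds to any q_X: π_F = (127 - 2Q)q_F - 34q_F.
∂π_F/∂q_F = 93 - 2q_X - 4q_F = 0 gives the reaction function q_F = (93 - 2q_X)/4.
The leader anticipates this reaction. Substituting into P = 127 - 2Q gives P = 161/2 - q_X, so π_X = (161/2 - q_X)q_X - 34q_X.
The leader's first-order condition 93/2 - 2q_X = 0 yields q_X = 93/4.
Then q_F = (93 - 2·(93/4))/4 = 93/8.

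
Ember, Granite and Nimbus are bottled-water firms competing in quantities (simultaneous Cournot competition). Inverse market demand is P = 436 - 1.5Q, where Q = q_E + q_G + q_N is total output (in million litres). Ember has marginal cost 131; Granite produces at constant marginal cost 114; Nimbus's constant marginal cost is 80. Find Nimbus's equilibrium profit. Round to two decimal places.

8103.38

Ember's profit: π_E = (436 - 1.5Q)q_E - (131q_E). Setting ∂π_E/∂q_E = 0: 305 - 3q_E - (3/2)(q_G + q_N) = 0.
Granite's profit: π_G = (436 - 1.5Q)q_G - (114q_G). Setting ∂π_G/∂q_G = 0: 322 - 3q_G - (3/2)(q_E + q_N) = 0.
Nimbus's profit: π_N = (436 - 1.5Q)q_N - (80q_N). Setting ∂π_N/∂q_N = 0: 356 - 3q_N - (3/2)(q_E + q_G) = 0.
Adding the 3 first-order conditions: 983 − 6Q = 0, so Q = 983/6.
Back-substituting: q_E = (305 − 983/4)/(3/2) = 79/2, q_G = (322 − 983/4)/(3/2) = 305/6, q_N = (356 − 983/4)/(3/2) = 147/2.
Price P = 436 - (3/2)·(983/6) = 761/4.
Nimbus's profit: (761/4 - 80)·(147/2) = 8103.3750.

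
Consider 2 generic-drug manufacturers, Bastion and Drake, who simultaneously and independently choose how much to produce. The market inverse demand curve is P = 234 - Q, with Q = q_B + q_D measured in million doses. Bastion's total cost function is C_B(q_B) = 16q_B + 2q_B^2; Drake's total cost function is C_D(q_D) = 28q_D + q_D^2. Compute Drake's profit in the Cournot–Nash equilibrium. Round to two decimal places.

Bastion's profit: π_B = (234 - Q)q_B - (16q_B + 2q_B²). Setting ∂π_B/∂q_B = 0: 218 - 6q_B - (q_D) = 0.
Drake's first-order condition: 206 - 4q_D - (q_B) = 0.
Rearranging gives the reaction functions q_B = (218 - q_D)/6 and q_D = (206 - q_B)/4.
Substituting one into the other gives q_B = 666/23 and q_D = 1018/23.
Price P = 234 - 1684/23 = 160.7826.
Drake's profit: 160.7826·(1018/23) - 28·(1018/23) - (1018/23)² = 3918.0491.

3918.05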